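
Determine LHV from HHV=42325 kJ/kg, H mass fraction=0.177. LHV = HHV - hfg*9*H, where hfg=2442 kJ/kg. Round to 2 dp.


LHV = HHV - hfg * 9 * H
Water correction = 2442 * 9 * 0.177 = 3890.106 kJ/kg
LHV = 42325 - 3890.106 = 38434.89 kJ/kg


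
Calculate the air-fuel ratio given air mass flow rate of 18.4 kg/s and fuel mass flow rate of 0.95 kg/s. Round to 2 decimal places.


AFR = m_air / m_fuel
AFR = 18.4 / 0.95 = 19.37


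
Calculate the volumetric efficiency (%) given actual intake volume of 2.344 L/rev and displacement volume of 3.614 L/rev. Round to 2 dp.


eta_v = (V_actual / V_disp) * 100
Ratio = 2.344 / 3.614 = 0.6486
eta_v = 0.6486 * 100 = 64.86%


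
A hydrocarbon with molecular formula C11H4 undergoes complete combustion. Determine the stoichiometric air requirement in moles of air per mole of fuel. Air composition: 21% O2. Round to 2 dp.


Balanced combustion: C11H4 + 12 O2 -> 11 CO2 + 2 H2O
O2 needed = C + H/4 = 11 + 4/4 = 12.00 moles
Air moles = O2 / 0.21 = 12.00 / 0.21 = 57.14 moles air


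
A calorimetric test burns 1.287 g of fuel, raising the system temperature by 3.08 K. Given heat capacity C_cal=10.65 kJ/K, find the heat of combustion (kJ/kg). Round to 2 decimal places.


Hc = C_cal * delta_T / m_fuel
Q_released = 10.65 * 3.08 = 32.8020 kJ
m_fuel = 1.287 g = 1.287/1000 kg = 0.001287 kg
Hc = 32.8020 / 0.001287 = 25487.18 kJ/kg


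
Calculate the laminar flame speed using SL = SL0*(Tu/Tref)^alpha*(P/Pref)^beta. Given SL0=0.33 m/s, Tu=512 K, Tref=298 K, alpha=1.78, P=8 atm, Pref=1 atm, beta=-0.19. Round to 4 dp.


SL = SL0 * (Tu/Tref)^alpha * (P/Pref)^beta
T ratio = 512/298 = 1.71812081
(T ratio)^alpha = 1.71812081^1.78 = 2.620569
(P/Pref)^beta = 8^(-0.19) = 0.673617
SL = 0.33 * 2.620569 * 0.673617 = 0.5825 m/s


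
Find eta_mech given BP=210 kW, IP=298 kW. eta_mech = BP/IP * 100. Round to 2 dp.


eta_mech = (BP / IP) * 100
Ratio = 210 / 298 = 0.7047
eta_mech = 0.7047 * 100 = 70.47%


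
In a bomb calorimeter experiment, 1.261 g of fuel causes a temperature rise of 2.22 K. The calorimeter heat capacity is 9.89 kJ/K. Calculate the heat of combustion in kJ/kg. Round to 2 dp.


Hc = C_cal * delta_T / m_fuel
Q_released = 9.89 * 2.22 = 21.9558 kJ
m_fuel = 1.261 g = 1.261/1000 kg = 0.001261 kg
Hc = 21.9558 / 0.001261 = 17411.42 kJ/kg


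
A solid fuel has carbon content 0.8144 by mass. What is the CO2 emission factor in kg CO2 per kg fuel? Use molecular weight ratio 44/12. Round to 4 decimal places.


EF = C_frac * (M_CO2 / M_C)
EF = 0.8144 * (44/12)
EF = 0.8144 * 3.666667 = 2.9861 kg_CO2/kg_fuel


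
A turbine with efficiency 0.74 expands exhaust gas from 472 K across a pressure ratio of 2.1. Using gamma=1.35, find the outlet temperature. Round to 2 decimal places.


T_out = T_in * (1 - eta * (1 - PR^(-(gamma-1)/gamma)))
Exponent = -(1.35-1)/1.35 = -0.25925926
PR^exp = 2.1^(-0.25925926) = 0.82501466
Factor = 1 - 0.74*(1 - 0.82501466) = 0.87051085
T_out = 472 * 0.87051085 = 410.88 K


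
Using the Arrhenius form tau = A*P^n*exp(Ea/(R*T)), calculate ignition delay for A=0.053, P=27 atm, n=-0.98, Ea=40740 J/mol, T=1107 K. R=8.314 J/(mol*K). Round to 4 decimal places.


tau = A * P^n * exp(Ea/(R*T))
P^n = 27^(-0.98) = 0.03956066
Ea/(R*T) = 40740/(8.314*1107) = 4.426530
exp(Ea/(R*T)) = 83.640655
tau = 0.053 * 0.03956066 * 83.640655 = 0.1754 ms


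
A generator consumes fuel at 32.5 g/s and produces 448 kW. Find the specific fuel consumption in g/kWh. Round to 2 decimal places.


SFC = (mf / BP) * 3600
Rate = 32.5 / 448 = 0.072545 g/(s*kW)
SFC = 0.072545 * 3600 = 261.16 g/kWh


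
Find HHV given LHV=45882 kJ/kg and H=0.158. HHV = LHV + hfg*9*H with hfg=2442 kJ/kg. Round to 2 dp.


HHV = LHV + hfg * 9 * H
Water addition = 2442 * 9 * 0.158 = 3472.524 kJ/kg
HHV = 45882 + 3472.524 = 49354.52 kJ/kg


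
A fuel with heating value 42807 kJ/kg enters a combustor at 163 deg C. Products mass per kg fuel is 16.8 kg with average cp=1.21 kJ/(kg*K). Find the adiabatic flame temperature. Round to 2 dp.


T_ad = T_in + Hc / (m_p * cp)
Denominator = 16.8 * 1.21 = 20.3280
Temperature rise = 42807 / 20.3280 = 2105.81 K
T_ad = 163 + 2105.81 = 2268.81 deg C


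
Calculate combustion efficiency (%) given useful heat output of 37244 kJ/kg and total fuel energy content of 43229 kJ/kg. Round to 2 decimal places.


Efficiency = (Q_useful / Q_fuel) * 100
Efficiency = (37244 / 43229) * 100
Efficiency = 0.8616 * 100 = 86.16%


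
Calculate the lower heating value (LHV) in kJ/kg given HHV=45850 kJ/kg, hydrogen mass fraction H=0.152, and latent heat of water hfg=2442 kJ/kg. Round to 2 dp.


LHV = HHV - hfg * 9 * H
Water correction = 2442 * 9 * 0.152 = 3340.656 kJ/kg
LHV = 45850 - 3340.656 = 42509.34 kJ/kg


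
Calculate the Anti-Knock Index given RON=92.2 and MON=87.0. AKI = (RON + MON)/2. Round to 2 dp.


AKI = (RON + MON) / 2
AKI = (92.2 + 87.0) / 2
AKI = 179.2 / 2 = 89.60


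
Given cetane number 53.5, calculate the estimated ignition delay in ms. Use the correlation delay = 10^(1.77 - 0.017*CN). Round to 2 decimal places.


delay = 10^(1.77 - 0.017*CN)
Exponent = 1.77 - 0.017*53.5 = 0.8605
delay = 10^0.8605 = 7.25 ms


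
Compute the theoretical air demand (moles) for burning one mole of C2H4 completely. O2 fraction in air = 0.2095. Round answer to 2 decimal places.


Balanced combustion: C2H4 + 3 O2 -> 2 CO2 + 2 H2O
O2 needed = C + H/4 = 2 + 4/4 = 3.00 moles
Air moles = O2 / 0.2095 = 3.00 / 0.2095 = 14.32 moles air


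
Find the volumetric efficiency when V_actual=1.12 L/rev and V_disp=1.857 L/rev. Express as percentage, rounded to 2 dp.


eta_v = (V_actual / V_disp) * 100
Ratio = 1.12 / 1.857 = 0.6031
eta_v = 0.6031 * 100 = 60.31%


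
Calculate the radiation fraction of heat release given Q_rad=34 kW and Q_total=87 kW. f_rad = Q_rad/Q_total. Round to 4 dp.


f_rad = Q_rad / Q_total
f_rad = 34 / 87 = 0.3908


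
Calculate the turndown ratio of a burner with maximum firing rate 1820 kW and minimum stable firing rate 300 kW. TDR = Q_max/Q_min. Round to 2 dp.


TDR = Q_max / Q_min
TDR = 1820 / 300 = 6.07


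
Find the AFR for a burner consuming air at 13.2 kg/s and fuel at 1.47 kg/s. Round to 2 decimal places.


AFR = m_air / m_fuel
AFR = 13.2 / 1.47 = 8.98


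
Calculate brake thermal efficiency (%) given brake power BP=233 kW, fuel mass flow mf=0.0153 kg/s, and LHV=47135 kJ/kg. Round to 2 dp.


eta_BTE = (BP / (mf * LHV)) * 100
Denominator = 0.0153 * 47135 = 721.1655 kW
eta_BTE = (233 / 721.1655) * 100 = 32.31%


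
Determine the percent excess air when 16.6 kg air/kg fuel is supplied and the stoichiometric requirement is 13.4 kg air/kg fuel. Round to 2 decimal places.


Excess air = actual - stoichiometric = 16.6 - 13.4 = 3.20 kg/kg fuel
Excess air % = (excess / stoich) * 100 = (3.20 / 13.4) * 100 = 23.88%


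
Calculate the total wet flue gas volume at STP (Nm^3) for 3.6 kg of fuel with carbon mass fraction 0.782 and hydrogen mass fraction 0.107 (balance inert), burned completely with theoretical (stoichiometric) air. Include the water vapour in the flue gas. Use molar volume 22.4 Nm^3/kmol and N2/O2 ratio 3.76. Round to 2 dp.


Per kg fuel: CO2 = (C/12 kmol)*22.4 = (0.782/12)*22.4 = 1.45973 Nm^3
Per kg fuel: H2O = (H/2 kmol)*22.4 = (0.107/2)*22.4 = 1.19840 Nm^3
O2 needed per kg fuel = C/12 + H/4 = 0.782/12 + 0.107/4 = 0.09191667 kmol
Per kg fuel: N2 = O2*3.76*22.4 = 0.09191667*3.76*22.4 = 7.74159 Nm^3
Total per kg = 1.45973 + 1.19840 + 7.74159 = 10.39972 Nm^3
Total = 10.39972 * 3.6 = 37.44 Nm^3


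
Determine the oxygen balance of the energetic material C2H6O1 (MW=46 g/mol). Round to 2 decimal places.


OB = -1600 * (2C + H/2 - O) / MW
Inner = 2*2 + 6/2 - 1 = 6.00
OB = -1600 * 6.00 / 46 = -208.70%


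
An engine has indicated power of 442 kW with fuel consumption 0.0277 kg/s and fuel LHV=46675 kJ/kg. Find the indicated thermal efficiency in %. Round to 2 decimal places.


eta_ith = (IP / (mf * LHV)) * 100
Denominator = 0.0277 * 46675 = 1292.8975 kW
eta_ith = (442 / 1292.8975) * 100 = 34.19%


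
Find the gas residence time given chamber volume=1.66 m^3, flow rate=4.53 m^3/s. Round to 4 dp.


tau = V / Q_flow
tau = 1.66 / 4.53 = 0.3664 s


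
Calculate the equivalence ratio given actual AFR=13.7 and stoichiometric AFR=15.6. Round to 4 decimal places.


phi = AFR_stoich / AFR_actual
phi = 15.6 / 13.7 = 1.1387


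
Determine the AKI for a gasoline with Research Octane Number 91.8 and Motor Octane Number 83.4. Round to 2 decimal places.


AKI = (RON + MON) / 2
AKI = (91.8 + 83.4) / 2
AKI = 175.2 / 2 = 87.60


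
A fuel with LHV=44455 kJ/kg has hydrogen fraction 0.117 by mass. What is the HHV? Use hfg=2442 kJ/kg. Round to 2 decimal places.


HHV = LHV + hfg * 9 * H
Water addition = 2442 * 9 * 0.117 = 2571.426 kJ/kg
HHV = 44455 + 2571.426 = 47026.43 kJ/kg


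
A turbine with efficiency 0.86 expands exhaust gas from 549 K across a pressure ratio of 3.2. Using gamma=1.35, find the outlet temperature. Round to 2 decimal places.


T_out = T_in * (1 - eta * (1 - PR^(-(gamma-1)/gamma)))
Exponent = -(1.35-1)/1.35 = -0.25925926
PR^exp = 3.2^(-0.25925926) = 0.73966521
Factor = 1 - 0.86*(1 - 0.73966521) = 0.77611208
T_out = 549 * 0.77611208 = 426.09 K


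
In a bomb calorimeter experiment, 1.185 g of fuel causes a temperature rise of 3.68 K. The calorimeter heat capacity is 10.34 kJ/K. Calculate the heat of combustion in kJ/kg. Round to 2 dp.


Hc = C_cal * delta_T / m_fuel
Q_released = 10.34 * 3.68 = 38.0512 kJ
m_fuel = 1.185 g = 1.185/1000 kg = 0.001185 kg
Hc = 38.0512 / 0.001185 = 32110.72 kJ/kg


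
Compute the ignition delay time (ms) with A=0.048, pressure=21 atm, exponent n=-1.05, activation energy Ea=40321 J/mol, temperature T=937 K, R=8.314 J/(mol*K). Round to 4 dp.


tau = A * P^n * exp(Ea/(R*T))
P^n = 21^(-1.05) = 0.04089496
Ea/(R*T) = 40321/(8.314*937) = 5.175850
exp(Ea/(R*T)) = 176.946959
tau = 0.048 * 0.04089496 * 176.946959 = 0.3473 ms


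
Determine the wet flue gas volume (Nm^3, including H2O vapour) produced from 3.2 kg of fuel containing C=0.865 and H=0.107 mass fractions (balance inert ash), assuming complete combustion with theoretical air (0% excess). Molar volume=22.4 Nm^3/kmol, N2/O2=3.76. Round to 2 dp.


Per kg fuel: CO2 = (C/12 kmol)*22.4 = (0.865/12)*22.4 = 1.61467 Nm^3
Per kg fuel: H2O = (H/2 kmol)*22.4 = (0.107/2)*22.4 = 1.19840 Nm^3
O2 needed per kg fuel = C/12 + H/4 = 0.865/12 + 0.107/4 = 0.09883333 kmol
Per kg fuel: N2 = O2*3.76*22.4 = 0.09883333*3.76*22.4 = 8.32414 Nm^3
Total per kg = 1.61467 + 1.19840 + 8.32414 = 11.13721 Nm^3
Total = 11.13721 * 3.2 = 35.64 Nm^3


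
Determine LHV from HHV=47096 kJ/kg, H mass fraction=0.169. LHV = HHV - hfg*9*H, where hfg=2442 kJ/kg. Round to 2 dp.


LHV = HHV - hfg * 9 * H
Water correction = 2442 * 9 * 0.169 = 3714.282 kJ/kg
LHV = 47096 - 3714.282 = 43381.72 kJ/kg


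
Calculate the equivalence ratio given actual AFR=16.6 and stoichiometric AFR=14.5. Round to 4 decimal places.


phi = AFR_stoich / AFR_actual
phi = 14.5 / 16.6 = 0.8735


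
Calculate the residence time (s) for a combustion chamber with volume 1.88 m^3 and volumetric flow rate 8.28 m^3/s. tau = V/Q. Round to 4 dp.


tau = V / Q_flow
tau = 1.88 / 8.28 = 0.2271 s


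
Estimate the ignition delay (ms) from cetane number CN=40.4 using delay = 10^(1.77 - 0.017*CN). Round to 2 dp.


delay = 10^(1.77 - 0.017*CN)
Exponent = 1.77 - 0.017*40.4 = 1.0832
delay = 10^1.0832 = 12.11 ms


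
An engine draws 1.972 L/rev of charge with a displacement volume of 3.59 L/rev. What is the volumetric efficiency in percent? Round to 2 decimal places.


eta_v = (V_actual / V_disp) * 100
Ratio = 1.972 / 3.59 = 0.5493
eta_v = 0.5493 * 100 = 54.93%


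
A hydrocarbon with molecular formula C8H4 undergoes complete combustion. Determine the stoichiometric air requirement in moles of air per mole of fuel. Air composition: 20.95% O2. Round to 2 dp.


Balanced combustion: C8H4 + 9 O2 -> 8 CO2 + 2 H2O
O2 needed = C + H/4 = 8 + 4/4 = 9.00 moles
Air moles = O2 / 0.2095 = 9.00 / 0.2095 = 42.96 moles air


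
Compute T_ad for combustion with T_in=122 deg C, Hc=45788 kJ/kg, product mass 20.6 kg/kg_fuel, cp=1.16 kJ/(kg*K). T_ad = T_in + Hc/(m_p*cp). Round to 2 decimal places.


T_ad = T_in + Hc / (m_p * cp)
Denominator = 20.6 * 1.16 = 23.8960
Temperature rise = 45788 / 23.8960 = 1916.14 K
T_ad = 122 + 1916.14 = 2038.14 deg C


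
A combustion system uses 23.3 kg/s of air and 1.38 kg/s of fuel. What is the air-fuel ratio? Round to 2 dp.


AFR = m_air / m_fuel
AFR = 23.3 / 1.38 = 16.88


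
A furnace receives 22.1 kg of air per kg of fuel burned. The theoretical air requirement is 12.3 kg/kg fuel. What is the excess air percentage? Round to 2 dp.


Excess air = actual - stoichiometric = 22.1 - 12.3 = 9.80 kg/kg fuel
Excess air % = (excess / stoich) * 100 = (9.80 / 12.3) * 100 = 79.67%


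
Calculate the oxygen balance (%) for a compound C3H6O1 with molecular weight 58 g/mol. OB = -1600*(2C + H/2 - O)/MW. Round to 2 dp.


OB = -1600 * (2C + H/2 - O) / MW
Inner = 2*3 + 6/2 - 1 = 8.00
OB = -1600 * 8.00 / 58 = -220.69%


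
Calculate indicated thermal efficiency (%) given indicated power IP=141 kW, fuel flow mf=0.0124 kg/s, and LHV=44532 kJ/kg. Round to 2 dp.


eta_ith = (IP / (mf * LHV)) * 100
Denominator = 0.0124 * 44532 = 552.1968 kW
eta_ith = (141 / 552.1968) * 100 = 25.53%


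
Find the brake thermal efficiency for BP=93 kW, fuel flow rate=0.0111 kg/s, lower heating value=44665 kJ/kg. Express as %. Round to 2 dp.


eta_BTE = (BP / (mf * LHV)) * 100
Denominator = 0.0111 * 44665 = 495.7815 kW
eta_BTE = (93 / 495.7815) * 100 = 18.76%


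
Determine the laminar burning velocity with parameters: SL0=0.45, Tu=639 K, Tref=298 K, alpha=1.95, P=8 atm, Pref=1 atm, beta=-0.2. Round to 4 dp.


SL = SL0 * (Tu/Tref)^alpha * (P/Pref)^beta
T ratio = 639/298 = 2.14429530
(T ratio)^alpha = 2.14429530^1.95 = 4.425934
(P/Pref)^beta = 8^(-0.2) = 0.659754
SL = 0.45 * 4.425934 * 0.659754 = 1.3140 m/s


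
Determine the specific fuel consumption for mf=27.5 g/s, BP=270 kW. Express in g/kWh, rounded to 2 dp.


SFC = (mf / BP) * 3600
Rate = 27.5 / 270 = 0.101852 g/(s*kW)
SFC = 0.101852 * 3600 = 366.67 g/kWh


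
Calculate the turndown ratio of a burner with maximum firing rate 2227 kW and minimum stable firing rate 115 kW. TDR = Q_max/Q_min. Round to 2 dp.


TDR = Q_max / Q_min
TDR = 2227 / 115 = 19.37


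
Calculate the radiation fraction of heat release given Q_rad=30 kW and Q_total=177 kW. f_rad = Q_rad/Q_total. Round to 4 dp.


f_rad = Q_rad / Q_total
f_rad = 30 / 177 = 0.1695


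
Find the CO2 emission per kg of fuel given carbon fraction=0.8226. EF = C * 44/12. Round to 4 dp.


EF = C_frac * (M_CO2 / M_C)
EF = 0.8226 * (44/12)
EF = 0.8226 * 3.666667 = 3.0162 kg_CO2/kg_fuel


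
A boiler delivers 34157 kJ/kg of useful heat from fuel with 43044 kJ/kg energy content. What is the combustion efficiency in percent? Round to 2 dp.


Efficiency = (Q_useful / Q_fuel) * 100
Efficiency = (34157 / 43044) * 100
Efficiency = 0.7935 * 100 = 79.35%


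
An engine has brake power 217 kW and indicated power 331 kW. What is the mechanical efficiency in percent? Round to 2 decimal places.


eta_mech = (BP / IP) * 100
Ratio = 217 / 331 = 0.6556
eta_mech = 0.6556 * 100 = 65.56%


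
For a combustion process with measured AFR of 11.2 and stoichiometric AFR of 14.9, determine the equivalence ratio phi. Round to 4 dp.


phi = AFR_stoich / AFR_actual
phi = 14.9 / 11.2 = 1.3304


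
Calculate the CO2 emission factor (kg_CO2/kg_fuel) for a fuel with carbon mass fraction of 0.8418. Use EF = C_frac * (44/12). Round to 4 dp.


EF = C_frac * (M_CO2 / M_C)
EF = 0.8418 * (44/12)
EF = 0.8418 * 3.666667 = 3.0866 kg_CO2/kg_fuel


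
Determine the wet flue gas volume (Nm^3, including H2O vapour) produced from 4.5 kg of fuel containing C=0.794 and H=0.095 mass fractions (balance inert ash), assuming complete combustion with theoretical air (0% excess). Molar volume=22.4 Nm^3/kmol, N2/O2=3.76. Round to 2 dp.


Per kg fuel: CO2 = (C/12 kmol)*22.4 = (0.794/12)*22.4 = 1.48213 Nm^3
Per kg fuel: H2O = (H/2 kmol)*22.4 = (0.095/2)*22.4 = 1.06400 Nm^3
O2 needed per kg fuel = C/12 + H/4 = 0.794/12 + 0.095/4 = 0.08991667 kmol
Per kg fuel: N2 = O2*3.76*22.4 = 0.08991667*3.76*22.4 = 7.57314 Nm^3
Total per kg = 1.48213 + 1.06400 + 7.57314 = 10.11927 Nm^3
Total = 10.11927 * 4.5 = 45.54 Nm^3


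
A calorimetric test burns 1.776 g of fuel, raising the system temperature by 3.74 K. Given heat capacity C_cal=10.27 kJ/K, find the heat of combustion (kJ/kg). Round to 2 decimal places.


Hc = C_cal * delta_T / m_fuel
Q_released = 10.27 * 3.74 = 38.4098 kJ
m_fuel = 1.776 g = 1.776/1000 kg = 0.001776 kg
Hc = 38.4098 / 0.001776 = 21627.14 kJ/kg


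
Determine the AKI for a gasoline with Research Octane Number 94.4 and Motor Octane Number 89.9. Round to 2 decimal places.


AKI = (RON + MON) / 2
AKI = (94.4 + 89.9) / 2
AKI = 184.3 / 2 = 92.15


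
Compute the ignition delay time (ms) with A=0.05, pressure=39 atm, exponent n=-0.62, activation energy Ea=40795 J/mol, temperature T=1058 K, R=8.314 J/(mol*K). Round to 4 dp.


tau = A * P^n * exp(Ea/(R*T))
P^n = 39^(-0.62) = 0.10316680
Ea/(R*T) = 40795/(8.314*1058) = 4.637792
exp(Ea/(R*T)) = 103.315955
tau = 0.05 * 0.10316680 * 103.315955 = 0.5329 ms


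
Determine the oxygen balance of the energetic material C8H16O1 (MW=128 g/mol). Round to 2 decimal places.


OB = -1600 * (2C + H/2 - O) / MW
Inner = 2*8 + 16/2 - 1 = 23.00
OB = -1600 * 23.00 / 128 = -287.50%


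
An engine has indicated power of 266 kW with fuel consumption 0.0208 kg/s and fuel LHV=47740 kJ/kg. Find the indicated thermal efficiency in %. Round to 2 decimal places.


eta_ith = (IP / (mf * LHV)) * 100
Denominator = 0.0208 * 47740 = 992.9920 kW
eta_ith = (266 / 992.9920) * 100 = 26.79%


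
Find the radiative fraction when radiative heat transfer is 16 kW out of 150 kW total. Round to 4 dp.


f_rad = Q_rad / Q_total
f_rad = 16 / 150 = 0.1067


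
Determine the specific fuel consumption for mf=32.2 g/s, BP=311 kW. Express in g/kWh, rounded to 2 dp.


SFC = (mf / BP) * 3600
Rate = 32.2 / 311 = 0.103537 g/(s*kW)
SFC = 0.103537 * 3600 = 372.73 g/kWh


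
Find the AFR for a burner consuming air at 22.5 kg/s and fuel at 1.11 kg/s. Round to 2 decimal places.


AFR = m_air / m_fuel
AFR = 22.5 / 1.11 = 20.27


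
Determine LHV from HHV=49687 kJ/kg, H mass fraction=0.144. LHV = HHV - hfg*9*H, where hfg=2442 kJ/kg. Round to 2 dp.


LHV = HHV - hfg * 9 * H
Water correction = 2442 * 9 * 0.144 = 3164.832 kJ/kg
LHV = 49687 - 3164.832 = 46522.17 kJ/kg


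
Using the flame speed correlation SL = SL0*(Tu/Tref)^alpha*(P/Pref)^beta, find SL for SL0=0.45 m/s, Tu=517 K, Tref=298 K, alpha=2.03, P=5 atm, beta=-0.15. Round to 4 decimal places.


SL = SL0 * (Tu/Tref)^alpha * (P/Pref)^beta
T ratio = 517/298 = 1.73489933
(T ratio)^alpha = 1.73489933^2.03 = 3.060038
(P/Pref)^beta = 5^(-0.15) = 0.785515
SL = 0.45 * 3.060038 * 0.785515 = 1.0817 m/s


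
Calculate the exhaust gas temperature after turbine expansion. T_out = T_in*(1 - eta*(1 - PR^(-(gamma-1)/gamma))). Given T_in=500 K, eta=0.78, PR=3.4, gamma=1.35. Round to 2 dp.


T_out = T_in * (1 - eta * (1 - PR^(-(gamma-1)/gamma)))
Exponent = -(1.35-1)/1.35 = -0.25925926
PR^exp = 3.4^(-0.25925926) = 0.72813041
Factor = 1 - 0.78*(1 - 0.72813041) = 0.78794172
T_out = 500 * 0.78794172 = 393.97 K


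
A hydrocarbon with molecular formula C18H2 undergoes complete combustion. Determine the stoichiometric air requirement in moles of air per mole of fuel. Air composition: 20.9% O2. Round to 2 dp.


Balanced combustion: C18H2 + 18.5 O2 -> 18 CO2 + 1 H2O
O2 needed = C + H/4 = 18 + 2/4 = 18.50 moles
Air moles = O2 / 0.209 = 18.50 / 0.209 = 88.52 moles air


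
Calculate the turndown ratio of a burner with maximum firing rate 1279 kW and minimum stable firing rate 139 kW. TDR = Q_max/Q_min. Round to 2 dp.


TDR = Q_max / Q_min
TDR = 1279 / 139 = 9.20


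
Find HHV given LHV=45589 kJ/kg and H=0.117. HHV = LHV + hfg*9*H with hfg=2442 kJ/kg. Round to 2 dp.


HHV = LHV + hfg * 9 * H
Water addition = 2442 * 9 * 0.117 = 2571.426 kJ/kg
HHV = 45589 + 2571.426 = 48160.43 kJ/kg


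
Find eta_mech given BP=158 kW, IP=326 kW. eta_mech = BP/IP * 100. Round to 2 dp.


eta_mech = (BP / IP) * 100
Ratio = 158 / 326 = 0.4847
eta_mech = 0.4847 * 100 = 48.47%


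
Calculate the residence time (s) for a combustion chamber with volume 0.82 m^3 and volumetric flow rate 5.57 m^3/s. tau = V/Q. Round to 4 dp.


tau = V / Q_flow
tau = 0.82 / 5.57 = 0.1472 s


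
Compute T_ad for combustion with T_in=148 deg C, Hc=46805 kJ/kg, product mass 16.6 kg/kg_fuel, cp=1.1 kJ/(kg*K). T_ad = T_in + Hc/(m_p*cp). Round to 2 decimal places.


T_ad = T_in + Hc / (m_p * cp)
Denominator = 16.6 * 1.1 = 18.2600
Temperature rise = 46805 / 18.2600 = 2563.25 K
T_ad = 148 + 2563.25 = 2711.25 deg C


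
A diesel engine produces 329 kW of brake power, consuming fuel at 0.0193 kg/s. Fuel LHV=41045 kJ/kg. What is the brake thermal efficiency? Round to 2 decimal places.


eta_BTE = (BP / (mf * LHV)) * 100
Denominator = 0.0193 * 41045 = 792.1685 kW
eta_BTE = (329 / 792.1685) * 100 = 41.53%


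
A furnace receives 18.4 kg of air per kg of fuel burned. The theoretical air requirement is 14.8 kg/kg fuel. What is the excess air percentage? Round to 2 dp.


Excess air = actual - stoichiometric = 18.4 - 14.8 = 3.60 kg/kg fuel
Excess air % = (excess / stoich) * 100 = (3.60 / 14.8) * 100 = 24.32%


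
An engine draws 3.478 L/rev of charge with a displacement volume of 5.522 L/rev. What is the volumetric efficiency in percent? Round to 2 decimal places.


eta_v = (V_actual / V_disp) * 100
Ratio = 3.478 / 5.522 = 0.6298
eta_v = 0.6298 * 100 = 62.98%


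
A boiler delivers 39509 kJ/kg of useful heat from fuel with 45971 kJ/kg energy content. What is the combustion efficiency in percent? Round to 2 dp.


Efficiency = (Q_useful / Q_fuel) * 100
Efficiency = (39509 / 45971) * 100
Efficiency = 0.8594 * 100 = 85.94%


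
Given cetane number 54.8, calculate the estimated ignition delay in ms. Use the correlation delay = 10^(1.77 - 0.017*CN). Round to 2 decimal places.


delay = 10^(1.77 - 0.017*CN)
Exponent = 1.77 - 0.017*54.8 = 0.8384
delay = 10^0.8384 = 6.89 ms


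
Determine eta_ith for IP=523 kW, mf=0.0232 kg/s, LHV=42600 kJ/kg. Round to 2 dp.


eta_ith = (IP / (mf * LHV)) * 100
Denominator = 0.0232 * 42600 = 988.3200 kW
eta_ith = (523 / 988.3200) * 100 = 52.92%


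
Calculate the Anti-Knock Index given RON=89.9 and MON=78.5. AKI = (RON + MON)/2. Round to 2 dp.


AKI = (RON + MON) / 2
AKI = (89.9 + 78.5) / 2
AKI = 168.4 / 2 = 84.20


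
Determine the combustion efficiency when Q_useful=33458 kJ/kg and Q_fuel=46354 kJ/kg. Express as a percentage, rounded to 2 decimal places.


Efficiency = (Q_useful / Q_fuel) * 100
Efficiency = (33458 / 46354) * 100
Efficiency = 0.7218 * 100 = 72.18%


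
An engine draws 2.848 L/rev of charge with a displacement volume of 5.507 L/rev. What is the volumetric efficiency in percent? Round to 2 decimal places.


eta_v = (V_actual / V_disp) * 100
Ratio = 2.848 / 5.507 = 0.5172
eta_v = 0.5172 * 100 = 51.72%


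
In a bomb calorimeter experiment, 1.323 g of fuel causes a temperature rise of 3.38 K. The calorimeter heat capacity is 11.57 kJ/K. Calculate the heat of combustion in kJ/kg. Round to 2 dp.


Hc = C_cal * delta_T / m_fuel
Q_released = 11.57 * 3.38 = 39.1066 kJ
m_fuel = 1.323 g = 1.323/1000 kg = 0.001323 kg
Hc = 39.1066 / 0.001323 = 29559.03 kJ/kg


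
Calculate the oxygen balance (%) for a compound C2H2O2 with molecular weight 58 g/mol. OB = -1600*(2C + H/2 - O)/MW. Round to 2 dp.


OB = -1600 * (2C + H/2 - O) / MW
Inner = 2*2 + 2/2 - 2 = 3.00
OB = -1600 * 3.00 / 58 = -82.76%


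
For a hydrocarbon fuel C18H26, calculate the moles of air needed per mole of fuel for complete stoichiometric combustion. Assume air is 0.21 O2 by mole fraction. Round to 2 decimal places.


Balanced combustion: C18H26 + 24.5 O2 -> 18 CO2 + 13 H2O
O2 needed = C + H/4 = 18 + 26/4 = 24.50 moles
Air moles = O2 / 0.21 = 24.50 / 0.21 = 116.67 moles air


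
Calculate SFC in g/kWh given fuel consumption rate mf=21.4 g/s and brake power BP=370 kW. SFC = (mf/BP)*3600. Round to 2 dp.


SFC = (mf / BP) * 3600
Rate = 21.4 / 370 = 0.057838 g/(s*kW)
SFC = 0.057838 * 3600 = 208.22 g/kWh


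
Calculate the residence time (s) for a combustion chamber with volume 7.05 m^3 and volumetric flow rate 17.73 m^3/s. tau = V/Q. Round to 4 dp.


tau = V / Q_flow
tau = 7.05 / 17.73 = 0.3976 s


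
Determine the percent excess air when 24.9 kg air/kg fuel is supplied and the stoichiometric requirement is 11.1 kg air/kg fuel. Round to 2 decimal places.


Excess air = actual - stoichiometric = 24.9 - 11.1 = 13.80 kg/kg fuel
Excess air % = (excess / stoich) * 100 = (13.80 / 11.1) * 100 = 124.32%


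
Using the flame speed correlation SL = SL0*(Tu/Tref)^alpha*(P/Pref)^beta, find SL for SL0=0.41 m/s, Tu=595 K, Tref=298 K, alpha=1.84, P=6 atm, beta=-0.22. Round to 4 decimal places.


SL = SL0 * (Tu/Tref)^alpha * (P/Pref)^beta
T ratio = 595/298 = 1.99664430
(T ratio)^alpha = 1.99664430^1.84 = 3.569055
(P/Pref)^beta = 6^(-0.22) = 0.674228
SL = 0.41 * 3.569055 * 0.674228 = 0.9866 m/s


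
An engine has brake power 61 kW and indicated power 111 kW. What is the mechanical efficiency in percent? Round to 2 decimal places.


eta_mech = (BP / IP) * 100
Ratio = 61 / 111 = 0.5495
eta_mech = 0.5495 * 100 = 54.95%


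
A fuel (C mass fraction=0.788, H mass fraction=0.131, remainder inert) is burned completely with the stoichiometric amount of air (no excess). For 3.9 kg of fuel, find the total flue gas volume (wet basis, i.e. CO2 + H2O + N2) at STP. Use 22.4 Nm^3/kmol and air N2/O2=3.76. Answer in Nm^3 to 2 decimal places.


Per kg fuel: CO2 = (C/12 kmol)*22.4 = (0.788/12)*22.4 = 1.47093 Nm^3
Per kg fuel: H2O = (H/2 kmol)*22.4 = (0.131/2)*22.4 = 1.46720 Nm^3
O2 needed per kg fuel = C/12 + H/4 = 0.788/12 + 0.131/4 = 0.09841667 kmol
Per kg fuel: N2 = O2*3.76*22.4 = 0.09841667*3.76*22.4 = 8.28905 Nm^3
Total per kg = 1.47093 + 1.46720 + 8.28905 = 11.22718 Nm^3
Total = 11.22718 * 3.9 = 43.79 Nm^3


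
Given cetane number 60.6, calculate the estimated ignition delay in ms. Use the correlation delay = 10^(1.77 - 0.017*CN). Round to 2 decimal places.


delay = 10^(1.77 - 0.017*CN)
Exponent = 1.77 - 0.017*60.6 = 0.7398
delay = 10^0.7398 = 5.49 ms


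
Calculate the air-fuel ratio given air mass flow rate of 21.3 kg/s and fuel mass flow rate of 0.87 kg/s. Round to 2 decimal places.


AFR = m_air / m_fuel
AFR = 21.3 / 0.87 = 24.48


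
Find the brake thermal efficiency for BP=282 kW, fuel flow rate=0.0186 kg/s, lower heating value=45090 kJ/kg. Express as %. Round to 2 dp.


eta_BTE = (BP / (mf * LHV)) * 100
Denominator = 0.0186 * 45090 = 838.6740 kW
eta_BTE = (282 / 838.6740) * 100 = 33.62%


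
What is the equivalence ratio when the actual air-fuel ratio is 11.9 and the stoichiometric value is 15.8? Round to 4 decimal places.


phi = AFR_stoich / AFR_actual
phi = 15.8 / 11.9 = 1.3277


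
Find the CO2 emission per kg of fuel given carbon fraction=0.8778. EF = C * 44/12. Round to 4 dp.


EF = C_frac * (M_CO2 / M_C)
EF = 0.8778 * (44/12)
EF = 0.8778 * 3.666667 = 3.2186 kg_CO2/kg_fuel


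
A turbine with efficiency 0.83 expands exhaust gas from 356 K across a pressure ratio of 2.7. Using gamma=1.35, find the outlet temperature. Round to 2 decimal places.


T_out = T_in * (1 - eta * (1 - PR^(-(gamma-1)/gamma)))
Exponent = -(1.35-1)/1.35 = -0.25925926
PR^exp = 2.7^(-0.25925926) = 0.77297411
Factor = 1 - 0.83*(1 - 0.77297411) = 0.81156851
T_out = 356 * 0.81156851 = 288.92 K


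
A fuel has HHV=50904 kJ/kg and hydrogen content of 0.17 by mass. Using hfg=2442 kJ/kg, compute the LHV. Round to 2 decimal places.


LHV = HHV - hfg * 9 * H
Water correction = 2442 * 9 * 0.17 = 3736.260 kJ/kg
LHV = 50904 - 3736.260 = 47167.74 kJ/kg


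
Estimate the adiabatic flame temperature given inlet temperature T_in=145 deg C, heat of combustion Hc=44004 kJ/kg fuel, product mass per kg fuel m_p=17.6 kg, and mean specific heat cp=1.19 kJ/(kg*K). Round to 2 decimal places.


T_ad = T_in + Hc / (m_p * cp)
Denominator = 17.6 * 1.19 = 20.9440
Temperature rise = 44004 / 20.9440 = 2101.03 K
T_ad = 145 + 2101.03 = 2246.03 deg C


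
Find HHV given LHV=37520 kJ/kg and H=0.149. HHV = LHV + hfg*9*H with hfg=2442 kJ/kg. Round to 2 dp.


HHV = LHV + hfg * 9 * H
Water addition = 2442 * 9 * 0.149 = 3274.722 kJ/kg
HHV = 37520 + 3274.722 = 40794.72 kJ/kg


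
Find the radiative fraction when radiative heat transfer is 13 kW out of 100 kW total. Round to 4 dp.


f_rad = Q_rad / Q_total
f_rad = 13 / 100 = 0.1300


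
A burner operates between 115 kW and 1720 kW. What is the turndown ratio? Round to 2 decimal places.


TDR = Q_max / Q_min
TDR = 1720 / 115 = 14.96


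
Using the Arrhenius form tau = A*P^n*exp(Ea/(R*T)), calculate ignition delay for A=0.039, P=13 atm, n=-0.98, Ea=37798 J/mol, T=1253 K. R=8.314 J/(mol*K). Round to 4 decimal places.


tau = A * P^n * exp(Ea/(R*T))
P^n = 13^(-0.98) = 0.08097212
Ea/(R*T) = 37798/(8.314*1253) = 3.628338
exp(Ea/(R*T)) = 37.650188
tau = 0.039 * 0.08097212 * 37.650188 = 0.1189 ms


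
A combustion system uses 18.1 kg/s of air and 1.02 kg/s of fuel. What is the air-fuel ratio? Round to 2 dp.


AFR = m_air / m_fuel
AFR = 18.1 / 1.02 = 17.75


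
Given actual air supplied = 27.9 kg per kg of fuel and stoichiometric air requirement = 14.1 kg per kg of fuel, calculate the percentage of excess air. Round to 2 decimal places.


Excess air = actual - stoichiometric = 27.9 - 14.1 = 13.80 kg/kg fuel
Excess air % = (excess / stoich) * 100 = (13.80 / 14.1) * 100 = 97.87%


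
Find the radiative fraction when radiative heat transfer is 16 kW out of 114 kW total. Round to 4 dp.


f_rad = Q_rad / Q_total
f_rad = 16 / 114 = 0.1404


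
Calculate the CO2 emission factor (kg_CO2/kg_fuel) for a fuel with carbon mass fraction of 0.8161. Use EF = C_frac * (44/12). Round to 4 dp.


EF = C_frac * (M_CO2 / M_C)
EF = 0.8161 * (44/12)
EF = 0.8161 * 3.666667 = 2.9924 kg_CO2/kg_fuel


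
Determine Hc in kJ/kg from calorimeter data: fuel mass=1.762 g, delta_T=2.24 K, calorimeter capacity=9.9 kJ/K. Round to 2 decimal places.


Hc = C_cal * delta_T / m_fuel
Q_released = 9.9 * 2.24 = 22.1760 kJ
m_fuel = 1.762 g = 1.762/1000 kg = 0.001762 kg
Hc = 22.1760 / 0.001762 = 12585.70 kJ/kg


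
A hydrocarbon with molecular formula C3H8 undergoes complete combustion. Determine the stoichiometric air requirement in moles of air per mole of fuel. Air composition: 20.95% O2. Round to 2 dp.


Balanced combustion: C3H8 + 5 O2 -> 3 CO2 + 4 H2O
O2 needed = C + H/4 = 3 + 8/4 = 5.00 moles
Air moles = O2 / 0.2095 = 5.00 / 0.2095 = 23.87 moles air


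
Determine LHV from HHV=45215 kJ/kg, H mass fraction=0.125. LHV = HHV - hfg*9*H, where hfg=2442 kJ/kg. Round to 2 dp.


LHV = HHV - hfg * 9 * H
Water correction = 2442 * 9 * 0.125 = 2747.250 kJ/kg
LHV = 45215 - 2747.250 = 42467.75 kJ/kg


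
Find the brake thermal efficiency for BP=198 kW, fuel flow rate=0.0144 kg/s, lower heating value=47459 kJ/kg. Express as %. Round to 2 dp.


eta_BTE = (BP / (mf * LHV)) * 100
Denominator = 0.0144 * 47459 = 683.4096 kW
eta_BTE = (198 / 683.4096) * 100 = 28.97%


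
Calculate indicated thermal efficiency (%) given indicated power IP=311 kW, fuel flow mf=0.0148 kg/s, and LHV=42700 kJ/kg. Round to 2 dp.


eta_ith = (IP / (mf * LHV)) * 100
Denominator = 0.0148 * 42700 = 631.9600 kW
eta_ith = (311 / 631.9600) * 100 = 49.21%


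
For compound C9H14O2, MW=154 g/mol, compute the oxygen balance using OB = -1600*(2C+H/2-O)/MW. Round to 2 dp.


OB = -1600 * (2C + H/2 - O) / MW
Inner = 2*9 + 14/2 - 2 = 23.00
OB = -1600 * 23.00 / 154 = -238.96%


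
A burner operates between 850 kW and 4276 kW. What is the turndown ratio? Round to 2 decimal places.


TDR = Q_max / Q_min
TDR = 4276 / 850 = 5.03


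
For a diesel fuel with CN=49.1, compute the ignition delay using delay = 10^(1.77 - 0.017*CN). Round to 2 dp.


delay = 10^(1.77 - 0.017*CN)
Exponent = 1.77 - 0.017*49.1 = 0.9353
delay = 10^0.9353 = 8.62 ms


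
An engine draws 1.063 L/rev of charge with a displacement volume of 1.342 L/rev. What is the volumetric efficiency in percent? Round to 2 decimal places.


eta_v = (V_actual / V_disp) * 100
Ratio = 1.063 / 1.342 = 0.7921
eta_v = 0.7921 * 100 = 79.21%


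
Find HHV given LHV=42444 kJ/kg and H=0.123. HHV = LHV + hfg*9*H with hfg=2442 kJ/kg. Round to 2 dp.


HHV = LHV + hfg * 9 * H
Water addition = 2442 * 9 * 0.123 = 2703.294 kJ/kg
HHV = 42444 + 2703.294 = 45147.29 kJ/kg


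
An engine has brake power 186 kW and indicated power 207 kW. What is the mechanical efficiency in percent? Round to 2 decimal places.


eta_mech = (BP / IP) * 100
Ratio = 186 / 207 = 0.8986
eta_mech = 0.8986 * 100 = 89.86%


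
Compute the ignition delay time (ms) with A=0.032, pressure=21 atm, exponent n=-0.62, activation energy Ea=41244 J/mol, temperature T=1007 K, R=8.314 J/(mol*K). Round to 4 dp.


tau = A * P^n * exp(Ea/(R*T))
P^n = 21^(-0.62) = 0.15143422
Ea/(R*T) = 41244/(8.314*1007) = 4.926305
exp(Ea/(R*T)) = 137.869129
tau = 0.032 * 0.15143422 * 137.869129 = 0.6681 ms


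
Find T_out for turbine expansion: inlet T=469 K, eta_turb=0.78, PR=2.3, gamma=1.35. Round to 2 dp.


T_out = T_in * (1 - eta * (1 - PR^(-(gamma-1)/gamma)))
Exponent = -(1.35-1)/1.35 = -0.25925926
PR^exp = 2.3^(-0.25925926) = 0.80578413
Factor = 1 - 0.78*(1 - 0.80578413) = 0.84851162
T_out = 469 * 0.84851162 = 397.95 K


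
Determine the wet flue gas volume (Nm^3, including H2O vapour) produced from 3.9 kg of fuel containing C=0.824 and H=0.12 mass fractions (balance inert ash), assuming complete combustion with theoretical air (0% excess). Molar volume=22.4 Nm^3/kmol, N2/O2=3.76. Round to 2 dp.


Per kg fuel: CO2 = (C/12 kmol)*22.4 = (0.824/12)*22.4 = 1.53813 Nm^3
Per kg fuel: H2O = (H/2 kmol)*22.4 = (0.12/2)*22.4 = 1.34400 Nm^3
O2 needed per kg fuel = C/12 + H/4 = 0.824/12 + 0.12/4 = 0.09866667 kmol
Per kg fuel: N2 = O2*3.76*22.4 = 0.09866667*3.76*22.4 = 8.31010 Nm^3
Total per kg = 1.53813 + 1.34400 + 8.31010 = 11.19223 Nm^3
Total = 11.19223 * 3.9 = 43.65 Nm^3


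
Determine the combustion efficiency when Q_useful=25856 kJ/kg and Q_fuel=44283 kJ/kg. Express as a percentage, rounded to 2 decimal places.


Efficiency = (Q_useful / Q_fuel) * 100
Efficiency = (25856 / 44283) * 100
Efficiency = 0.5839 * 100 = 58.39%


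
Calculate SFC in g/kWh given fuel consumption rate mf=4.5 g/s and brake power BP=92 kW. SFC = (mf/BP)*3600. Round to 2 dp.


SFC = (mf / BP) * 3600
Rate = 4.5 / 92 = 0.048913 g/(s*kW)
SFC = 0.048913 * 3600 = 176.09 g/kWh


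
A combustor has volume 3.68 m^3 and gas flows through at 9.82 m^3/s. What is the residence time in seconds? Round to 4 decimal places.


tau = V / Q_flow
tau = 3.68 / 9.82 = 0.3747 s


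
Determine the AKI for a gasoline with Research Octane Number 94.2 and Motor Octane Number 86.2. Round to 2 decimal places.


AKI = (RON + MON) / 2
AKI = (94.2 + 86.2) / 2
AKI = 180.4 / 2 = 90.20


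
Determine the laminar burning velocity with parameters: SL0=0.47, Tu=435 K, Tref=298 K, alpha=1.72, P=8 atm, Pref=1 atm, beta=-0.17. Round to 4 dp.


SL = SL0 * (Tu/Tref)^alpha * (P/Pref)^beta
T ratio = 435/298 = 1.45973154
(T ratio)^alpha = 1.45973154^1.72 = 1.916680
(P/Pref)^beta = 8^(-0.17) = 0.702222
SL = 0.47 * 1.916680 * 0.702222 = 0.6326 m/s


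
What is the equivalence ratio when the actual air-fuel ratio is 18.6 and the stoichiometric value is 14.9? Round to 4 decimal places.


phi = AFR_stoich / AFR_actual
phi = 14.9 / 18.6 = 0.8011


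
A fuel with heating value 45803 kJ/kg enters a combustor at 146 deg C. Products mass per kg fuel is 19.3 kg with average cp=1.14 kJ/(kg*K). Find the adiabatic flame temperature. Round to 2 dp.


T_ad = T_in + Hc / (m_p * cp)
Denominator = 19.3 * 1.14 = 22.0020
Temperature rise = 45803 / 22.0020 = 2081.77 K
T_ad = 146 + 2081.77 = 2227.77 deg C


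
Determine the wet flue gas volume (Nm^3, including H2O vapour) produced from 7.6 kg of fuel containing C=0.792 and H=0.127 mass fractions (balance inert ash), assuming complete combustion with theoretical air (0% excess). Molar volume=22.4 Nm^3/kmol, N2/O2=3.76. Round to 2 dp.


Per kg fuel: CO2 = (C/12 kmol)*22.4 = (0.792/12)*22.4 = 1.47840 Nm^3
Per kg fuel: H2O = (H/2 kmol)*22.4 = (0.127/2)*22.4 = 1.42240 Nm^3
O2 needed per kg fuel = C/12 + H/4 = 0.792/12 + 0.127/4 = 0.09775000 kmol
Per kg fuel: N2 = O2*3.76*22.4 = 0.09775000*3.76*22.4 = 8.23290 Nm^3
Total per kg = 1.47840 + 1.42240 + 8.23290 = 11.13370 Nm^3
Total = 11.13370 * 7.6 = 84.62 Nm^3


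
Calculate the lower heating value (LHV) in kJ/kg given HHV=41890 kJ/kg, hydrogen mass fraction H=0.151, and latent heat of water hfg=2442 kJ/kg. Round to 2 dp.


LHV = HHV - hfg * 9 * H
Water correction = 2442 * 9 * 0.151 = 3318.678 kJ/kg
LHV = 41890 - 3318.678 = 38571.32 kJ/kg


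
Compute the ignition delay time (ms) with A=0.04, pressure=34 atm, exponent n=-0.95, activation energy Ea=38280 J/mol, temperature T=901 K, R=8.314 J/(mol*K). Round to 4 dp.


tau = A * P^n * exp(Ea/(R*T))
P^n = 34^(-0.95) = 0.03508286
Ea/(R*T) = 38280/(8.314*901) = 5.110191
exp(Ea/(R*T)) = 165.701972
tau = 0.04 * 0.03508286 * 165.701972 = 0.2325 ms


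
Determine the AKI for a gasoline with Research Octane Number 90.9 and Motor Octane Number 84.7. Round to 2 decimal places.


AKI = (RON + MON) / 2
AKI = (90.9 + 84.7) / 2
AKI = 175.6 / 2 = 87.80


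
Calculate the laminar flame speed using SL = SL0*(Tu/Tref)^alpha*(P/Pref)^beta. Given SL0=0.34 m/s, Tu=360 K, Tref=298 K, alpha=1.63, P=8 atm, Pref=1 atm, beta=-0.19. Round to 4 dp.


SL = SL0 * (Tu/Tref)^alpha * (P/Pref)^beta
T ratio = 360/298 = 1.20805369
(T ratio)^alpha = 1.20805369^1.63 = 1.360820
(P/Pref)^beta = 8^(-0.19) = 0.673617
SL = 0.34 * 1.360820 * 0.673617 = 0.3117 m/s


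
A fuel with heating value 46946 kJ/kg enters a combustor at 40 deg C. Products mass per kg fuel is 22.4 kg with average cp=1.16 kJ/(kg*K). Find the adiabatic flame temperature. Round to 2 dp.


T_ad = T_in + Hc / (m_p * cp)
Denominator = 22.4 * 1.16 = 25.9840
Temperature rise = 46946 / 25.9840 = 1806.73 K
T_ad = 40 + 1806.73 = 1846.73 deg C


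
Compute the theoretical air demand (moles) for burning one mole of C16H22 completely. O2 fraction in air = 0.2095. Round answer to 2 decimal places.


Balanced combustion: C16H22 + 21.5 O2 -> 16 CO2 + 11 H2O
O2 needed = C + H/4 = 16 + 22/4 = 21.50 moles
Air moles = O2 / 0.2095 = 21.50 / 0.2095 = 102.63 moles air


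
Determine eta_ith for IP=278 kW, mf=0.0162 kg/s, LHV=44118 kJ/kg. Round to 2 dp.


eta_ith = (IP / (mf * LHV)) * 100
Denominator = 0.0162 * 44118 = 714.7116 kW
eta_ith = (278 / 714.7116) * 100 = 38.90%


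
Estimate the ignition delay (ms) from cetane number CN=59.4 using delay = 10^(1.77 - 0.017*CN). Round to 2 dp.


delay = 10^(1.77 - 0.017*CN)
Exponent = 1.77 - 0.017*59.4 = 0.7602
delay = 10^0.7602 = 5.76 ms


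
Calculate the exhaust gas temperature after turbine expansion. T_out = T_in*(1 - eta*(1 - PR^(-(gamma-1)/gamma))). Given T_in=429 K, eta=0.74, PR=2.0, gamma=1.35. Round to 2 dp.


T_out = T_in * (1 - eta * (1 - PR^(-(gamma-1)/gamma)))
Exponent = -(1.35-1)/1.35 = -0.25925926
PR^exp = 2.0^(-0.25925926) = 0.83551680
Factor = 1 - 0.74*(1 - 0.83551680) = 0.87828243
T_out = 429 * 0.87828243 = 376.78 K


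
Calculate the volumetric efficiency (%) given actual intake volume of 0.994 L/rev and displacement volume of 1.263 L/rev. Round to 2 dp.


eta_v = (V_actual / V_disp) * 100
Ratio = 0.994 / 1.263 = 0.7870
eta_v = 0.7870 * 100 = 78.70%
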